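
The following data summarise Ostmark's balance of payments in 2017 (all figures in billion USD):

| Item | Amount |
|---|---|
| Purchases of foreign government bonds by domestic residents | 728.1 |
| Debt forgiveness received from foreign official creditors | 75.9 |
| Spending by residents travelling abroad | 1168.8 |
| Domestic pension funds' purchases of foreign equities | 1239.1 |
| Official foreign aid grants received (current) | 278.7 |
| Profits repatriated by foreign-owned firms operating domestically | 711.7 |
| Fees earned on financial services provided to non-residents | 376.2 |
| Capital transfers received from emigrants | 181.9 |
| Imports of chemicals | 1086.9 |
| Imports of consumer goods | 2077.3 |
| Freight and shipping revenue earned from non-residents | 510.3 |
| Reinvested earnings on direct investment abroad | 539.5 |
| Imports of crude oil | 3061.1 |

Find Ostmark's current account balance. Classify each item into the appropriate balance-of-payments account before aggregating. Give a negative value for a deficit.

Goods: -3061.1 - 2077.3 - 1086.9 = -6225.3
Services: -1168.8 + 510.3 + 376.2 = -282.3
Primary income: -711.7 + 539.5 = -172.2
Secondary income: 278.7
Current account = (-6225.3) + (-282.3) + (-172.2) + 278.7 = -6401.1
(Excluded from the current account — financial account: purchases of foreign government bonds by domestic residents 728.1, domestic pension funds' purchases of foreign equities 1239.1; capital account: debt forgiveness received from foreign official creditors 75.9, capital transfers received from emigrants 181.9.)

-6401.1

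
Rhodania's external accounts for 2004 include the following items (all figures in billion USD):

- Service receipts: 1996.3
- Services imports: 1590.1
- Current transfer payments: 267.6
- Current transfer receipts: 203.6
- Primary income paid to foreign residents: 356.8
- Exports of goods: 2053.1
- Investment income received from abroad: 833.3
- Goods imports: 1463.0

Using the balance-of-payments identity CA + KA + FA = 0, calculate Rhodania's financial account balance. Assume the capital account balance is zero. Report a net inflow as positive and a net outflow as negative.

Goods balance = 2053.1 - 1463.0 = 590.1
Services balance = 1996.3 - 1590.1 = 406.2
Trade balance (goods + services) = 590.1 + 406.2 = 996.3
Net primary income = 833.3 - 356.8 = 476.5
Net secondary income = 203.6 - 267.6 = -64.0
Current account = 996.3 + 476.5 + (-64.0) = 1408.8
Financial account = -(1408.8) = -1408.8

-1408.8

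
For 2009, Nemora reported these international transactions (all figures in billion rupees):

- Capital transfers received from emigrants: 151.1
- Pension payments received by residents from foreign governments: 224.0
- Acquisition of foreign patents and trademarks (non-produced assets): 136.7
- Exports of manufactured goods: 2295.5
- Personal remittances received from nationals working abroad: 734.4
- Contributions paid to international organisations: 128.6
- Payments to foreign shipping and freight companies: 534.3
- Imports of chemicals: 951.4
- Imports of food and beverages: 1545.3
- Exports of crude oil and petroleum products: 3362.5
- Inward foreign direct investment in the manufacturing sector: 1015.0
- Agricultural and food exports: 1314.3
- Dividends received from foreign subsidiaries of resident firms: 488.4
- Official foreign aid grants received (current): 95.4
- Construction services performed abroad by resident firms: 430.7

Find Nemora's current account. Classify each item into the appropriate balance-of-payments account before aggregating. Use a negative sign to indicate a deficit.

5785.6

Goods: 2295.5 + 1314.3 - 951.4 - 1545.3 + 3362.5 = 4475.6
Services: -534.3 + 430.7 = -103.6
Primary income: 488.4
Secondary income: 734.4 + 224.0 + 95.4 - 128.6 = 925.2
Current account = 4475.6 + (-103.6) + 488.4 + 925.2 = 5785.6
(Excluded from the current account — capital account: capital transfers received from emigrants 151.1, acquisition of foreign patents and trademarks (non-produced assets) 136.7; financial account: inward foreign direct investment in the manufacturing sector 1015.0.)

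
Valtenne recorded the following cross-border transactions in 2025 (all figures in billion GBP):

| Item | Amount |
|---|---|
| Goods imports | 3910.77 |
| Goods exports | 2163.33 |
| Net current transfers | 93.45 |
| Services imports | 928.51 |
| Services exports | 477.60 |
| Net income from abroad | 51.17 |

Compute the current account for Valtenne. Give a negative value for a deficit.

-2053.73

Goods balance = 2163.33 - 3910.77 = -1747.44
Services balance = 477.60 - 928.51 = -450.91
Trade balance (goods + services) = -1747.44 + (-450.91) = -2198.35
Net primary income = 51.17
Net secondary income = 93.45
Current account = -2198.35 + 51.17 + 93.45 = -2053.73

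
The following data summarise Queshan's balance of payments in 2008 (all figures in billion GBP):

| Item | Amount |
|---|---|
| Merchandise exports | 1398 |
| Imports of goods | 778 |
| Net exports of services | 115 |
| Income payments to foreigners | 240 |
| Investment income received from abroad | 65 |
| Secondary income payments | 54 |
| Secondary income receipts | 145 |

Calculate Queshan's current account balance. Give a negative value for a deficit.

Goods balance = 1398 - 778 = 620
Services balance = 115
Trade balance (goods + services) = 620 + 115 = 735
Net primary income = 65 - 240 = -175
Net secondary income = 145 - 54 = 91
Current account = 735 + (-175) + 91 = 651

651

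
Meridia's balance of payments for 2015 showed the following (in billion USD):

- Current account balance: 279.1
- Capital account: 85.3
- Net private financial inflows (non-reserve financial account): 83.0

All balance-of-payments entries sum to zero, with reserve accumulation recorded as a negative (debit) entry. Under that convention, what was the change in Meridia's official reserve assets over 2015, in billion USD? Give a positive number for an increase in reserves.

447.4

Official reserve transactions balance = -(279.1 + 85.3 + 83.0) = -447.4
An accumulation of reserves is recorded as a debit (negative entry), so the change in the stock of reserves is the negative of that balance.
Change in official reserves = -(-447.4) = 447.4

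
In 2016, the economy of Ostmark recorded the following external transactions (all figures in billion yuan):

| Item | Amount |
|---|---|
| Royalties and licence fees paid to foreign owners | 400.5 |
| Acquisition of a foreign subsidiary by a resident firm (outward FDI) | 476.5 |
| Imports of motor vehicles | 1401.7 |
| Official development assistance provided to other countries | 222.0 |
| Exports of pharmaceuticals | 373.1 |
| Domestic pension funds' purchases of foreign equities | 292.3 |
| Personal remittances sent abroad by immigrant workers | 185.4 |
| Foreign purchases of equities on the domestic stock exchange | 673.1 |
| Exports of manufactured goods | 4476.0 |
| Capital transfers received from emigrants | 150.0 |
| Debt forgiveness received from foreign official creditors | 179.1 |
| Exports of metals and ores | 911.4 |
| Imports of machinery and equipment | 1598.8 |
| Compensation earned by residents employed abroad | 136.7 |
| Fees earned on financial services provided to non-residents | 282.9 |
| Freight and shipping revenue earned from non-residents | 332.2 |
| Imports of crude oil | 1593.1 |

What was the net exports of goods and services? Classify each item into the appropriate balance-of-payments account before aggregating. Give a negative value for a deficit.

1381.5

Goods: 4476.0 + 911.4 - 1598.8 + 373.1 - 1593.1 - 1401.7 = 1166.9
Services: 282.9 + 332.2 - 400.5 = 214.6
Trade balance = 1166.9 + 214.6 = 1381.5
(Excluded from the trade balance — financial account: acquisition of a foreign subsidiary by a resident firm (outward FDI) 476.5, domestic pension funds' purchases of foreign equities 292.3, foreign purchases of equities on the domestic stock exchange 673.1; secondary income: official development assistance provided to other countries 222.0, personal remittances sent abroad by immigrant workers 185.4; capital account: capital transfers received from emigrants 150.0, debt forgiveness received from foreign official creditors 179.1; primary income: compensation earned by residents employed abroad 136.7.)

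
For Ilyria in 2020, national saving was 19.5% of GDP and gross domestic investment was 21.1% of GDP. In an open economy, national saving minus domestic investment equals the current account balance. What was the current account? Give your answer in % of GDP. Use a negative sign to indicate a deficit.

-1.6

CA = S - I = 19.5 - 21.1 = -1.6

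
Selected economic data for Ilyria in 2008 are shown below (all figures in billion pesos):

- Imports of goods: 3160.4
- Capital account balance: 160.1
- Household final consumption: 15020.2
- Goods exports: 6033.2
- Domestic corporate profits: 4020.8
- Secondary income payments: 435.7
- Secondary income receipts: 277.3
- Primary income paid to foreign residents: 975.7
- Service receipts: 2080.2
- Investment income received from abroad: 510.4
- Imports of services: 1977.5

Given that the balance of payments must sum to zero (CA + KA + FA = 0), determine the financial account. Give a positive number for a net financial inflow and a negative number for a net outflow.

-2511.9

Goods balance = 6033.2 - 3160.4 = 2872.8
Services balance = 2080.2 - 1977.5 = 102.7
Trade balance (goods + services) = 2872.8 + 102.7 = 2975.5
Net primary income = 510.4 - 975.7 = -465.3
Net secondary income = 277.3 - 435.7 = -158.4
Current account = 2975.5 + (-465.3) + (-158.4) = 2351.8
Financial account = -(2351.8 + 160.1) = -2511.9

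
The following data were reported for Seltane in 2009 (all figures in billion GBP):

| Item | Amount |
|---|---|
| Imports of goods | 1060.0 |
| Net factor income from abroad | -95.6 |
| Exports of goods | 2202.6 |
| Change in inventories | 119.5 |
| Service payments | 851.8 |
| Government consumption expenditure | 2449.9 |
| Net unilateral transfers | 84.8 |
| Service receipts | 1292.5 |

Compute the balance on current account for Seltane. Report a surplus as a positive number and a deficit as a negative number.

1572.5

Goods balance = 2202.6 - 1060.0 = 1142.6
Services balance = 1292.5 - 851.8 = 440.7
Trade balance (goods + services) = 1142.6 + 440.7 = 1583.3
Net primary income = -95.6
Net secondary income = 84.8
Current account = 1583.3 + (-95.6) + 84.8 = 1572.5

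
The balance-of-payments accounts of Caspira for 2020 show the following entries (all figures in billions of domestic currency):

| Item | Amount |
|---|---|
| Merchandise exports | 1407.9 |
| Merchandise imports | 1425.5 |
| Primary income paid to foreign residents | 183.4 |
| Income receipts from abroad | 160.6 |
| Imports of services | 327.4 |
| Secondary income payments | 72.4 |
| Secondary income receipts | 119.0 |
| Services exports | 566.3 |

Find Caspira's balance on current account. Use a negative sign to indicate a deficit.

245.1

Goods balance = 1407.9 - 1425.5 = -17.6
Services balance = 566.3 - 327.4 = 238.9
Trade balance (goods + services) = -17.6 + 238.9 = 221.3
Net primary income = 160.6 - 183.4 = -22.8
Net secondary income = 119.0 - 72.4 = 46.6
Current account = 221.3 + (-22.8) + 46.6 = 245.1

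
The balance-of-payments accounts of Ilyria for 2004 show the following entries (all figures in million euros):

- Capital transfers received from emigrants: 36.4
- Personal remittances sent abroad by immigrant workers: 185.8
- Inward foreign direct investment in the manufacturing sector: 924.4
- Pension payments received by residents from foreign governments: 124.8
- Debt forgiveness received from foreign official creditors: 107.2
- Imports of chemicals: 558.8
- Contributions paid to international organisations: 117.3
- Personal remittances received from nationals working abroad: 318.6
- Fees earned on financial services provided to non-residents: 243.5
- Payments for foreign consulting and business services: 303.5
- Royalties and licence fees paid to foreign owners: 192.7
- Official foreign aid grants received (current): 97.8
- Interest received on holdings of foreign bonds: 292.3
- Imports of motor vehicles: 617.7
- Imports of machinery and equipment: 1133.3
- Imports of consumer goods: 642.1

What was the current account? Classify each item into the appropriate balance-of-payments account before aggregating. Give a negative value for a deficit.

-2674.2

Goods: -617.7 - 558.8 - 642.1 - 1133.3 = -2951.9
Services: 243.5 - 303.5 - 192.7 = -252.7
Primary income: 292.3
Secondary income: 318.6 + 97.8 + 124.8 - 185.8 - 117.3 = 238.1
Current account = (-2951.9) + (-252.7) + 292.3 + 238.1 = -2674.2
(Excluded from the current account — capital account: capital transfers received from emigrants 36.4, debt forgiveness received from foreign official creditors 107.2; financial account: inward foreign direct investment in the manufacturing sector 924.4.)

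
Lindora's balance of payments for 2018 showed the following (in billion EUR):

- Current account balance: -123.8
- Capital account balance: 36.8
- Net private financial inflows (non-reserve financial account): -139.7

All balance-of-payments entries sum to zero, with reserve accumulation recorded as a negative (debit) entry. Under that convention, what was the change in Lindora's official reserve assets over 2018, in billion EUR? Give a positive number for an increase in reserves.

Official reserve transactions balance = -((-123.8) + 36.8 + (-139.7)) = 226.7
An accumulation of reserves is recorded as a debit (negative entry), so the change in the stock of reserves is the negative of that balance.
Change in official reserves = -(226.7) = -226.7

-226.7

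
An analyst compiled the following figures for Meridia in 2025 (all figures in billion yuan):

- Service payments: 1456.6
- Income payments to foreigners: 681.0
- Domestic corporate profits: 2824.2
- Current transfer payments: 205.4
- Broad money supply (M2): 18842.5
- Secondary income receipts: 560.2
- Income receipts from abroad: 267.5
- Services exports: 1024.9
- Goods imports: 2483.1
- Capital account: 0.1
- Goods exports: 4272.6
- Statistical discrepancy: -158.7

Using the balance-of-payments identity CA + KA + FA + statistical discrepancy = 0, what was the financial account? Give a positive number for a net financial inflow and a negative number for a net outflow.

-1140.5

Goods balance = 4272.6 - 2483.1 = 1789.5
Services balance = 1024.9 - 1456.6 = -431.7
Trade balance (goods + services) = 1789.5 + (-431.7) = 1357.8
Net primary income = 267.5 - 681.0 = -413.5
Net secondary income = 560.2 - 205.4 = 354.8
Current account = 1357.8 + (-413.5) + 354.8 = 1299.1
Financial account = -(1299.1 + 0.1 + (-158.7)) = -1140.5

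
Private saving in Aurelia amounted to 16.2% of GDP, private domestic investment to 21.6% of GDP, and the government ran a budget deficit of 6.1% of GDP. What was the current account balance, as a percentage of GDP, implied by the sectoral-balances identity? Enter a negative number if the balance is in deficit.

-11.5

By the sectoral-balances identity, CA = (S_private - I) + (T - G).
Private balance = 16.2 - 21.6 = -5.4
Government balance (T - G) = -6.1
CA = -5.4 + (-6.1) = -11.5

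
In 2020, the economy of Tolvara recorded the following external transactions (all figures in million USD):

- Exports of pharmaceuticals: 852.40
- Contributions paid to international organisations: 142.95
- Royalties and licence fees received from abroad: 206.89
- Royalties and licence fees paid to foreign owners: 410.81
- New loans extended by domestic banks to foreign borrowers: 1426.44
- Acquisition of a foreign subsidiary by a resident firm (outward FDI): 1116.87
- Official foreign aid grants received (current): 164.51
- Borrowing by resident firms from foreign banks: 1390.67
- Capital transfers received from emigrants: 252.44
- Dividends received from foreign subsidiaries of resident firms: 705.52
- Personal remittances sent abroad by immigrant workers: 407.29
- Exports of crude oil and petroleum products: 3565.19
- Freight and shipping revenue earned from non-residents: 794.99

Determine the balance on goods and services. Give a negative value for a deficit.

Goods: 3565.19 + 852.40 = 4417.59
Services: 206.89 + 794.99 - 410.81 = 591.07
Trade balance = 4417.59 + 591.07 = 5008.66
(Excluded from the trade balance — secondary income: contributions paid to international organisations 142.95, official foreign aid grants received (current) 164.51, personal remittances sent abroad by immigrant workers 407.29; financial account: new loans extended by domestic banks to foreign borrowers 1426.44, acquisition of a foreign subsidiary by a resident firm (outward FDI) 1116.87, borrowing by resident firms from foreign banks 1390.67; capital account: capital transfers received from emigrants 252.44; primary income: dividends received from foreign subsidiaries of resident firms 705.52.)

5008.66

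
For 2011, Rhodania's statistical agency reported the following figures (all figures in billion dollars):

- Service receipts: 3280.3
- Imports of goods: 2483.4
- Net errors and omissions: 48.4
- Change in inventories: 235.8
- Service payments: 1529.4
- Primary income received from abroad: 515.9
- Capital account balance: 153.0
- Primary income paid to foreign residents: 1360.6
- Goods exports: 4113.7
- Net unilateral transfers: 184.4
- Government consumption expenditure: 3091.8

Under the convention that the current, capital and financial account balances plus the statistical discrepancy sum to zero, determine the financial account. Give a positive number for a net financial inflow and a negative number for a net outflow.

-2922.3

Goods balance = 4113.7 - 2483.4 = 1630.3
Services balance = 3280.3 - 1529.4 = 1750.9
Trade balance (goods + services) = 1630.3 + 1750.9 = 3381.2
Net primary income = 515.9 - 1360.6 = -844.7
Net secondary income = 184.4
Current account = 3381.2 + (-844.7) + 184.4 = 2720.9
Financial account = -(2720.9 + 153.0 + 48.4) = -2922.3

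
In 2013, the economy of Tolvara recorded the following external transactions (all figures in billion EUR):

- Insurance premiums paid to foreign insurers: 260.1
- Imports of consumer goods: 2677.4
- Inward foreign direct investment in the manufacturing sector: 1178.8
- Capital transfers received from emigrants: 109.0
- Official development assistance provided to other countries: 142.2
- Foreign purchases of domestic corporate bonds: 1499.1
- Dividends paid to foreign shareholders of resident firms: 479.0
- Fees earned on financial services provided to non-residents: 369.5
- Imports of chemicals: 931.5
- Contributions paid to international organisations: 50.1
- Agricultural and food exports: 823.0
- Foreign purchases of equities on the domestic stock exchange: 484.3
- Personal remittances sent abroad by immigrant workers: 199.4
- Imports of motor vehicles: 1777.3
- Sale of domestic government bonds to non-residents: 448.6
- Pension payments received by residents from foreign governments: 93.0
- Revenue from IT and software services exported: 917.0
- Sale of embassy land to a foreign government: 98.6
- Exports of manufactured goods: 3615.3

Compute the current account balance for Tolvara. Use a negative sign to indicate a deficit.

Goods: -2677.4 - 1777.3 + 823.0 + 3615.3 - 931.5 = -947.9
Services: 369.5 - 260.1 + 917.0 = 1026.4
Primary income: -479.0
Secondary income: -199.4 - 142.2 + 93.0 - 50.1 = -298.7
Current account = (-947.9) + 1026.4 + (-479.0) + (-298.7) = -699.2
(Excluded from the current account — financial account: inward foreign direct investment in the manufacturing sector 1178.8, foreign purchases of domestic corporate bonds 1499.1, foreign purchases of equities on the domestic stock exchange 484.3, sale of domestic government bonds to non-residents 448.6; capital account: capital transfers received from emigrants 109.0, sale of embassy land to a foreign government 98.6.)

-699.2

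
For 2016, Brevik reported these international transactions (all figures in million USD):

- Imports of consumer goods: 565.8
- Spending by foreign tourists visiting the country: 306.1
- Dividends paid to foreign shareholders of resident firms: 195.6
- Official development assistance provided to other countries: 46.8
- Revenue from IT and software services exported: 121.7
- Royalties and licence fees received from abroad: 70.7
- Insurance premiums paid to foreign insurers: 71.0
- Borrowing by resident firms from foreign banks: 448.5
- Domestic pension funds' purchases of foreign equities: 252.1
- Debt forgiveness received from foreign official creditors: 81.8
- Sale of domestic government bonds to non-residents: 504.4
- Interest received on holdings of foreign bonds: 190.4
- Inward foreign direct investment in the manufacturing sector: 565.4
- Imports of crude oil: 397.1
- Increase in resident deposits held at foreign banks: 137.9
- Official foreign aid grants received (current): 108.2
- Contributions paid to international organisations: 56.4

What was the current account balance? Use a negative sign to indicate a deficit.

Goods: -565.8 - 397.1 = -962.9
Services: 306.1 - 71.0 + 70.7 + 121.7 = 427.5
Primary income: 190.4 - 195.6 = -5.2
Secondary income: -56.4 + 108.2 - 46.8 = 5.0
Current account = (-962.9) + 427.5 + (-5.2) + 5.0 = -535.6
(Excluded from the current account — financial account: borrowing by resident firms from foreign banks 448.5, domestic pension funds' purchases of foreign equities 252.1, sale of domestic government bonds to non-residents 504.4, inward foreign direct investment in the manufacturing sector 565.4, increase in resident deposits held at foreign banks 137.9; capital account: debt forgiveness received from foreign official creditors 81.8.)

-535.6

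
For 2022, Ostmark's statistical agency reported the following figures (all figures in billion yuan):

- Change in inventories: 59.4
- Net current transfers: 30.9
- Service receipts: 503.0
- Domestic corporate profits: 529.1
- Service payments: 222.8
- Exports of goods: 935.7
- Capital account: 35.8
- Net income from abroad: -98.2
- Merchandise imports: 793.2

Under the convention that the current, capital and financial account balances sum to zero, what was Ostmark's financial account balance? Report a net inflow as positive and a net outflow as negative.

-391.2

Goods balance = 935.7 - 793.2 = 142.5
Services balance = 503.0 - 222.8 = 280.2
Trade balance (goods + services) = 142.5 + 280.2 = 422.7
Net primary income = -98.2
Net secondary income = 30.9
Current account = 422.7 + (-98.2) + 30.9 = 355.4
Financial account = -(355.4 + 35.8) = -391.2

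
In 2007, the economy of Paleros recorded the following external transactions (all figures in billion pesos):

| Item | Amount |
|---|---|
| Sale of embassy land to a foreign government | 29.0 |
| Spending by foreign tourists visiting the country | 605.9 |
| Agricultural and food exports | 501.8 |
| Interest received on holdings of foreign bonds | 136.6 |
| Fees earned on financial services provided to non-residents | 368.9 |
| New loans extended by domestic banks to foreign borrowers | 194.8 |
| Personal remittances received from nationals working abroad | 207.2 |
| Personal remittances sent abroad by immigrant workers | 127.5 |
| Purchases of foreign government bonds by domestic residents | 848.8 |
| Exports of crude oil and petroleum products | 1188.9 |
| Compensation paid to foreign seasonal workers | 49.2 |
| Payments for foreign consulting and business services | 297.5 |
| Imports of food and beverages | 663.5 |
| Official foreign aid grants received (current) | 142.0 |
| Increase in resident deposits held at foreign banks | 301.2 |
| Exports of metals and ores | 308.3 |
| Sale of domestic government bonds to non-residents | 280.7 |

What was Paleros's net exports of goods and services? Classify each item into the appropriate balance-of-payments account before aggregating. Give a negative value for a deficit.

2012.8

Goods: 308.3 + 501.8 + 1188.9 - 663.5 = 1335.5
Services: -297.5 + 605.9 + 368.9 = 677.3
Trade balance = 1335.5 + 677.3 = 2012.8
(Excluded from the trade balance — capital account: sale of embassy land to a foreign government 29.0; primary income: interest received on holdings of foreign bonds 136.6, compensation paid to foreign seasonal workers 49.2; financial account: new loans extended by domestic banks to foreign borrowers 194.8, purchases of foreign government bonds by domestic residents 848.8, increase in resident deposits held at foreign banks 301.2, sale of domestic government bonds to non-residents 280.7; secondary income: personal remittances received from nationals working abroad 207.2, personal remittances sent abroad by immigrant workers 127.5, official foreign aid grants received (current) 142.0.)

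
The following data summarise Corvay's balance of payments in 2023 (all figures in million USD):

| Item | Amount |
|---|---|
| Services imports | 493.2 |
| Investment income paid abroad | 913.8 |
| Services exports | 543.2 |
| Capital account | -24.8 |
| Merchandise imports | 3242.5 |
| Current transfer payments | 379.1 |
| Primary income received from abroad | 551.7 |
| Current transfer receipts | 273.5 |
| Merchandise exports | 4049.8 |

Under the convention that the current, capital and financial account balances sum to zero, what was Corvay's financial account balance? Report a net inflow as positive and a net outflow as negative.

Goods balance = 4049.8 - 3242.5 = 807.3
Services balance = 543.2 - 493.2 = 50.0
Trade balance (goods + services) = 807.3 + 50.0 = 857.3
Net primary income = 551.7 - 913.8 = -362.1
Net secondary income = 273.5 - 379.1 = -105.6
Current account = 857.3 + (-362.1) + (-105.6) = 389.6
Financial account = -(389.6 + (-24.8)) = -364.8

-364.8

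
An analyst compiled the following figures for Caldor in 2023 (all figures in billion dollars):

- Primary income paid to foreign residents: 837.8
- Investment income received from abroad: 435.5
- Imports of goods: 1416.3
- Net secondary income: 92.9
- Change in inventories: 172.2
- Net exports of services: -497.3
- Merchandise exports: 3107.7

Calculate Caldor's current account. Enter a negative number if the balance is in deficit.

Goods balance = 3107.7 - 1416.3 = 1691.4
Services balance = -497.3
Trade balance (goods + services) = 1691.4 + (-497.3) = 1194.1
Net primary income = 435.5 - 837.8 = -402.3
Net secondary income = 92.9
Current account = 1194.1 + (-402.3) + 92.9 = 884.7

884.7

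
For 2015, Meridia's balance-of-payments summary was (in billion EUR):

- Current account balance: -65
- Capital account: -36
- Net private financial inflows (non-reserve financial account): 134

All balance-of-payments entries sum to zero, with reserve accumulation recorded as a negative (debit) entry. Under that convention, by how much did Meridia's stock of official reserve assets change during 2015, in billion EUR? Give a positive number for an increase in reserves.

33

Official reserve transactions balance = -((-65) + (-36) + 134) = -33
An accumulation of reserves is recorded as a debit (negative entry), so the change in the stock of reserves is the negative of that balance.
Change in official reserves = -(-33) = 33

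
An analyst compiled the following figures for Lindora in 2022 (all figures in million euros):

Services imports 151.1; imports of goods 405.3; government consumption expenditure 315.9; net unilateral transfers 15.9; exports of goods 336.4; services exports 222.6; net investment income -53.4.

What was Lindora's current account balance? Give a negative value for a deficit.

Goods balance = 336.4 - 405.3 = -68.9
Services balance = 222.6 - 151.1 = 71.5
Trade balance (goods + services) = -68.9 + 71.5 = 2.6
Net primary income = -53.4
Net secondary income = 15.9
Current account = 2.6 + (-53.4) + 15.9 = -34.9

-34.9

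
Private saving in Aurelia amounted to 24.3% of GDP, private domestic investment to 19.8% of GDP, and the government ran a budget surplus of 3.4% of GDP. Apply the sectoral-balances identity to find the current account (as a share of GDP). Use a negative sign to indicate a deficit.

7.9

By the sectoral-balances identity, CA = (S_private - I) + (T - G).
Private balance = 24.3 - 19.8 = 4.5
Government balance (T - G) = 3.4
CA = 4.5 + 3.4 = 7.9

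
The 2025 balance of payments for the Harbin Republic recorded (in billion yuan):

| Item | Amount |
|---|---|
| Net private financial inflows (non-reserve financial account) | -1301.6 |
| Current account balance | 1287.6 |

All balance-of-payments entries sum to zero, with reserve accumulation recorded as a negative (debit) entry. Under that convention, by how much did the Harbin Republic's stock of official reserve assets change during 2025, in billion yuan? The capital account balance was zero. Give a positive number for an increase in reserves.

-14.0

Official reserve transactions balance = -(1287.6 + (-1301.6)) = 14.0
An accumulation of reserves is recorded as a debit (negative entry), so the change in the stock of reserves is the negative of that balance.
Change in official reserves = -(14.0) = -14.0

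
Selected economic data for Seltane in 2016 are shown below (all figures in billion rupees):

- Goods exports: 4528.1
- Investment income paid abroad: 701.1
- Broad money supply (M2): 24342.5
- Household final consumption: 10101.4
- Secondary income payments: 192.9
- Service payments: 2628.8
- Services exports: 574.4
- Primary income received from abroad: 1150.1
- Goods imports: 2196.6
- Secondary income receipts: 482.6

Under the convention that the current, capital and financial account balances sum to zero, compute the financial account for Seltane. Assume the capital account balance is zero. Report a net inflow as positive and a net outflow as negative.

-1015.8

Goods balance = 4528.1 - 2196.6 = 2331.5
Services balance = 574.4 - 2628.8 = -2054.4
Trade balance (goods + services) = 2331.5 + (-2054.4) = 277.1
Net primary income = 1150.1 - 701.1 = 449.0
Net secondary income = 482.6 - 192.9 = 289.7
Current account = 277.1 + 449.0 + 289.7 = 1015.8
Financial account = -(1015.8) = -1015.8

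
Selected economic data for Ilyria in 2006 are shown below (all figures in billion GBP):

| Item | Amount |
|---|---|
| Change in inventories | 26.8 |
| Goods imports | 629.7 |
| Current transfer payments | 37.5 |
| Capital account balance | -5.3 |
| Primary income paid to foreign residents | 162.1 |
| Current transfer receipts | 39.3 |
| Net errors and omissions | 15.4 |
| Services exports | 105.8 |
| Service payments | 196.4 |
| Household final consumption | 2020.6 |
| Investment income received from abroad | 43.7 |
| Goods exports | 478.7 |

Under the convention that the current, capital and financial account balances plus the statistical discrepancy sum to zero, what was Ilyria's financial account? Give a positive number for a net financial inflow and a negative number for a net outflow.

348.1

Goods balance = 478.7 - 629.7 = -151.0
Services balance = 105.8 - 196.4 = -90.6
Trade balance (goods + services) = -151.0 + (-90.6) = -241.6
Net primary income = 43.7 - 162.1 = -118.4
Net secondary income = 39.3 - 37.5 = 1.8
Current account = -241.6 + (-118.4) + 1.8 = -358.2
Financial account = -(-358.2 + (-5.3) + 15.4) = 348.1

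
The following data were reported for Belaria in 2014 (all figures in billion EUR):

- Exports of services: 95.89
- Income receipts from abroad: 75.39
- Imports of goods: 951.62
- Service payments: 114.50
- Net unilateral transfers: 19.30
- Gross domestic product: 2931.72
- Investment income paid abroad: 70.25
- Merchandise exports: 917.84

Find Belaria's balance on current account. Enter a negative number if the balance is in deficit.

-27.95

Goods balance = 917.84 - 951.62 = -33.78
Services balance = 95.89 - 114.50 = -18.61
Trade balance (goods + services) = -33.78 + (-18.61) = -52.39
Net primary income = 75.39 - 70.25 = 5.14
Net secondary income = 19.30
Current account = -52.39 + 5.14 + 19.30 = -27.95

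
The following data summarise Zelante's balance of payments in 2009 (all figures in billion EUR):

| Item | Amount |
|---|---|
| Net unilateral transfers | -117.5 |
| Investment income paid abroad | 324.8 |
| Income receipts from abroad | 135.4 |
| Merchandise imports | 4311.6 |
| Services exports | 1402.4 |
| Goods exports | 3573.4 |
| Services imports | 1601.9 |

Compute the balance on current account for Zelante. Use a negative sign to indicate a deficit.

Goods balance = 3573.4 - 4311.6 = -738.2
Services balance = 1402.4 - 1601.9 = -199.5
Trade balance (goods + services) = -738.2 + (-199.5) = -937.7
Net primary income = 135.4 - 324.8 = -189.4
Net secondary income = -117.5
Current account = -937.7 + (-189.4) + (-117.5) = -1244.6

-1244.6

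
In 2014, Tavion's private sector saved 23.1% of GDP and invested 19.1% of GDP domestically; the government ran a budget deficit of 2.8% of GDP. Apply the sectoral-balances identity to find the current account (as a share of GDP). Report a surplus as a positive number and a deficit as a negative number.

By the sectoral-balances identity, CA = (S_private - I) + (T - G).
Private balance = 23.1 - 19.1 = 4.0
Government balance (T - G) = -2.8
CA = 4.0 + (-2.8) = 1.2

1.2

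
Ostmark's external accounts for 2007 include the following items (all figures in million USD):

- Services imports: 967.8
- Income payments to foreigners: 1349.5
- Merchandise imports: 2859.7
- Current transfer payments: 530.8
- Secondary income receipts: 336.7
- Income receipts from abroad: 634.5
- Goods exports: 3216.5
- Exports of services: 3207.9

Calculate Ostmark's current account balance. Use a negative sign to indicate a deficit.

1687.8

Goods balance = 3216.5 - 2859.7 = 356.8
Services balance = 3207.9 - 967.8 = 2240.1
Trade balance (goods + services) = 356.8 + 2240.1 = 2596.9
Net primary income = 634.5 - 1349.5 = -715.0
Net secondary income = 336.7 - 530.8 = -194.1
Current account = 2596.9 + (-715.0) + (-194.1) = 1687.8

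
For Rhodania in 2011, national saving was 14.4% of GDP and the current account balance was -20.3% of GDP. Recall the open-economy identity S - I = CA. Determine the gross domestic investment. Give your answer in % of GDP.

I = S - CA = 14.4 - (-20.3) = 34.7

34.7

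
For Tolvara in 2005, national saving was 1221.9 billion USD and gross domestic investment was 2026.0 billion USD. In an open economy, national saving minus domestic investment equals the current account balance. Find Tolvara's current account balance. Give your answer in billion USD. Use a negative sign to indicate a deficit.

-804.1

S - I = CA (net lending to the rest of the world).
CA = S - I = 1221.9 - 2026.0 = -804.1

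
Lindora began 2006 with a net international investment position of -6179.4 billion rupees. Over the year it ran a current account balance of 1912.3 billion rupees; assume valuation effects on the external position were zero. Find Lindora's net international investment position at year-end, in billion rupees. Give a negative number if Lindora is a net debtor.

-4267.1

With no valuation effects, change in NIIP = current account = 1912.3
End-of-year NIIP = -6179.4 + 1912.3 = -4267.1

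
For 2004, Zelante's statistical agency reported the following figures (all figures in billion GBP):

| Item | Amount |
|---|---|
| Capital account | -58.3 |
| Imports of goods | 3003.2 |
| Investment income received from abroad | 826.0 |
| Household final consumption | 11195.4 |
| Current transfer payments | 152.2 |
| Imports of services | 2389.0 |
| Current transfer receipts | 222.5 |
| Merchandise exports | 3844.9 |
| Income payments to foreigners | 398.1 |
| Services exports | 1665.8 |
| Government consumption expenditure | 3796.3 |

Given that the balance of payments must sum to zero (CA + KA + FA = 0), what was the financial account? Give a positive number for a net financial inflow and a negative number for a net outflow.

Goods balance = 3844.9 - 3003.2 = 841.7
Services balance = 1665.8 - 2389.0 = -723.2
Trade balance (goods + services) = 841.7 + (-723.2) = 118.5
Net primary income = 826.0 - 398.1 = 427.9
Net secondary income = 222.5 - 152.2 = 70.3
Current account = 118.5 + 427.9 + 70.3 = 616.7
Financial account = -(616.7 + (-58.3)) = -558.4

-558.4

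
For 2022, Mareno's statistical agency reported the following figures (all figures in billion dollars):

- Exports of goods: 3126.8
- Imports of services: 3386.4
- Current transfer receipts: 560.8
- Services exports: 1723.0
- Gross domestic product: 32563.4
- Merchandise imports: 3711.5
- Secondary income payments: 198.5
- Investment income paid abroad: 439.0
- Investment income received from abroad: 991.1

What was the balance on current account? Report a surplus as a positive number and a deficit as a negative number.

-1333.7

Goods balance = 3126.8 - 3711.5 = -584.7
Services balance = 1723.0 - 3386.4 = -1663.4
Trade balance (goods + services) = -584.7 + (-1663.4) = -2248.1
Net primary income = 991.1 - 439.0 = 552.1
Net secondary income = 560.8 - 198.5 = 362.3
Current account = -2248.1 + 552.1 + 362.3 = -1333.7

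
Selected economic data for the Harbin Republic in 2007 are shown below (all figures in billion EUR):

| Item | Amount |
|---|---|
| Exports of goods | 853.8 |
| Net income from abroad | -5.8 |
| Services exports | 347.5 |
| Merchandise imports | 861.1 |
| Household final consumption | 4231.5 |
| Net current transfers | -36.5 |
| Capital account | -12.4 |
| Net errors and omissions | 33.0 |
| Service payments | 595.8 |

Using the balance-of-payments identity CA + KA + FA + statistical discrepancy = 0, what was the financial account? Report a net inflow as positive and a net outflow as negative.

Goods balance = 853.8 - 861.1 = -7.3
Services balance = 347.5 - 595.8 = -248.3
Trade balance (goods + services) = -7.3 + (-248.3) = -255.6
Net primary income = -5.8
Net secondary income = -36.5
Current account = -255.6 + (-5.8) + (-36.5) = -297.9
Financial account = -(-297.9 + (-12.4) + 33.0) = 277.3

277.3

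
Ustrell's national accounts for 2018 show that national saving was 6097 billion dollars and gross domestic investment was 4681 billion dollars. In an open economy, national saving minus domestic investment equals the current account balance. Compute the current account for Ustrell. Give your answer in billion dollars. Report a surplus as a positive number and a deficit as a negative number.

1416

CA = S - I = 6097 - 4681 = 1416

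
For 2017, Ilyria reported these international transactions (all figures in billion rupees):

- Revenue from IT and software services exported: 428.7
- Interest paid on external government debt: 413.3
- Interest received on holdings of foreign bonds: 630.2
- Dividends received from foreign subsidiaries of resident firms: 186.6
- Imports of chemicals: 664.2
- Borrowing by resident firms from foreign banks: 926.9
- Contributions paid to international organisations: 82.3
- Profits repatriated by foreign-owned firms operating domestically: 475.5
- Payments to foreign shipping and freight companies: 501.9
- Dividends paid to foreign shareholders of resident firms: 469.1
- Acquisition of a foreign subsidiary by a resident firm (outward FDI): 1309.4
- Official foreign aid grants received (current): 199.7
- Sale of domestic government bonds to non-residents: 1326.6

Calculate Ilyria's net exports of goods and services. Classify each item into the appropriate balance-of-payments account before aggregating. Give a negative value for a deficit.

Goods: -664.2
Services: -501.9 + 428.7 = -73.2
Trade balance = -664.2 + (-73.2) = -737.4
(Excluded from the trade balance — primary income: interest paid on external government debt 413.3, interest received on holdings of foreign bonds 630.2, dividends received from foreign subsidiaries of resident firms 186.6, profits repatriated by foreign-owned firms operating domestically 475.5, dividends paid to foreign shareholders of resident firms 469.1; financial account: borrowing by resident firms from foreign banks 926.9, acquisition of a foreign subsidiary by a resident firm (outward FDI) 1309.4, sale of domestic government bonds to non-residents 1326.6; secondary income: contributions paid to international organisations 82.3, official foreign aid grants received (current) 199.7.)

-737.4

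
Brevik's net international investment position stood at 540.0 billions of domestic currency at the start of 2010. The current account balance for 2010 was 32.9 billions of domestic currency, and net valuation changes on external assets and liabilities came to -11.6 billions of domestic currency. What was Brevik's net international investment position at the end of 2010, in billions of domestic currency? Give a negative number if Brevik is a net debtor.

561.3

Change in NIIP = current account + net valuation change = 32.9 + (-11.6) = 21.3
End-of-year NIIP = 540.0 + 21.3 = 561.3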